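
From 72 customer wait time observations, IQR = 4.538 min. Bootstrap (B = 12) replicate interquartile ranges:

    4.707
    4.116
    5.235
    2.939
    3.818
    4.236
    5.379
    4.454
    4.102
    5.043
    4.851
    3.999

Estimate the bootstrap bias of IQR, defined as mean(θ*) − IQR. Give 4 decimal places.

bias = −0.1314

mean(θ*) = (4.707 + 4.116 + 5.235 + 2.939 + 3.818 + 4.236 + 5.379 + 4.454 + 4.102 + 5.043 + 4.851 + 3.999) / 12 = 4.40658
bias = 4.40658 − 4.538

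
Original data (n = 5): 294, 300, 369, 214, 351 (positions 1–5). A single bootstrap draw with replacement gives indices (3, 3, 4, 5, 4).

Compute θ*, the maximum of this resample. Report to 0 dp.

θ* = 369

Resample values: 369, 369, 214, 351, 214.
Maximum = 369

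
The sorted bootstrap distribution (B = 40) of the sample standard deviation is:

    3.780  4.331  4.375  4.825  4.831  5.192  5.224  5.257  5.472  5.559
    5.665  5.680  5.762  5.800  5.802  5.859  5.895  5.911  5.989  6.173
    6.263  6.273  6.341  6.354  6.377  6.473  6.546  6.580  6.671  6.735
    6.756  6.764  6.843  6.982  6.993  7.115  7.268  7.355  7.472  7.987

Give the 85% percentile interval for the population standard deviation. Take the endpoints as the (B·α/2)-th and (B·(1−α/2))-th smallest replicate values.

α = 0.15; lower rank = 40 × 0.075 = 3; upper rank = 40 × 0.925 = 37.
The 3rd smallest replicate is 4.375; the 37th is 7.268.

(4.375, 7.268)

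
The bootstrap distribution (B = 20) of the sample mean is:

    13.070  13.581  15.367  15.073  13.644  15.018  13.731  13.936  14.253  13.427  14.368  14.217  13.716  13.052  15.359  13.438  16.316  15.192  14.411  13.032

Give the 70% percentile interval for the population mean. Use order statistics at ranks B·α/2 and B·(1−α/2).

(13.070, 15.192)

Sorted replicates: 13.032, 13.052, 13.070, 13.427, 13.438, 13.581, 13.644, 13.716, 13.731, 13.936, 14.217, 14.253, 14.368, 14.411, 15.018, 15.073, 15.192, 15.359, 15.367, 16.316
α = 0.30; lower rank = 20 × 0.150 = 3; upper rank = 20 × 0.850 = 17.
The 3rd smallest replicate is 13.070; the 17th is 15.192.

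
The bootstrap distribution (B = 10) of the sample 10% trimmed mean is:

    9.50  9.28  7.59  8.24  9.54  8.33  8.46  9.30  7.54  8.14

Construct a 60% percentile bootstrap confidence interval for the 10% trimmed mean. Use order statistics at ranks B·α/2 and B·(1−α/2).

(7.59, 9.30)

Sorted replicates: 7.54, 7.59, 8.14, 8.24, 8.33, 8.46, 9.28, 9.30, 9.50, 9.54
α = 0.40; lower rank = 10 × 0.200 = 2; upper rank = 10 × 0.800 = 8.
The 2nd smallest replicate is 7.59; the 8th is 9.30.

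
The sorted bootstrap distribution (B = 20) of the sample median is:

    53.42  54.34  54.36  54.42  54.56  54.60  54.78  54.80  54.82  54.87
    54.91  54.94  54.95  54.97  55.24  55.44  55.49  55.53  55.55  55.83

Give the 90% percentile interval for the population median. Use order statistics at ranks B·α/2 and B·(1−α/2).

(53.42, 55.55)

α = 0.10; lower rank = 20 × 0.050 = 1; upper rank = 20 × 0.950 = 19.
The 1st smallest replicate is 53.42; the 19th is 55.55.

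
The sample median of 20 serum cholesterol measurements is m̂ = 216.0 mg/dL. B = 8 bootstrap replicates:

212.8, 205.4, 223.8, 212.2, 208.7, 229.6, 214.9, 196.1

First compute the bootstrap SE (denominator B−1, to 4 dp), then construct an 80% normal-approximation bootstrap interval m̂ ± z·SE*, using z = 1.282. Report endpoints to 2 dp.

(202.66, 229.34)

Mean of replicates = 212.9375; sum of squared deviations = 758.3188; SE* = √(758.3188/7) = 10.4082
Margin = 1.282 × 10.4082 = 13.343
Interval: 216.0 ± 13.343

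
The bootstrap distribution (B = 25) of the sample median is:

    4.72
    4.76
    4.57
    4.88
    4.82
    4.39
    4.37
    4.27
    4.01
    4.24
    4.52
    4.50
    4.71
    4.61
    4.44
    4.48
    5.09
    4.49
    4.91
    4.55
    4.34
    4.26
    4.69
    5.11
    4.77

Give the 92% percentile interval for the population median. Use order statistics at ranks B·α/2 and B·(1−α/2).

Sorted replicates: 4.01, 4.24, 4.26, 4.27, 4.34, 4.37, 4.39, 4.44, 4.48, 4.49, 4.50, 4.52, 4.55, 4.57, 4.61, 4.69, 4.71, 4.72, 4.76, 4.77, 4.82, 4.88, 4.91, 5.09, 5.11
α = 0.08; lower rank = 25 × 0.040 = 1; upper rank = 25 × 0.960 = 24.
The 1st smallest replicate is 4.01; the 24th is 5.09.

(4.01, 5.09)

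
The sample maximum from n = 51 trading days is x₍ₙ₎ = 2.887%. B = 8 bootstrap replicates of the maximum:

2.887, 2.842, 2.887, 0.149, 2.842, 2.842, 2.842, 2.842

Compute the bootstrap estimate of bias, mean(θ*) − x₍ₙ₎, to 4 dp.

mean(θ*) = (2.887 + 2.842 + 2.887 + 0.149 + 2.842 + 2.842 + 2.842 + 2.842) / 8 = 2.51662
bias = 2.51662 − 2.887

bias = −0.3704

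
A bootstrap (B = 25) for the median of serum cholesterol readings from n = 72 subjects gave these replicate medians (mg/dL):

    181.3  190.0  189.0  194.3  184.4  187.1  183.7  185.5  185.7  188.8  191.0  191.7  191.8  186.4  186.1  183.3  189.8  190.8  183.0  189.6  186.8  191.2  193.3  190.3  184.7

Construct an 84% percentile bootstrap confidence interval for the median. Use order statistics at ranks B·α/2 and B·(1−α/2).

(183.0, 191.8)

Sorted replicates: 181.3, 183.0, 183.3, 183.7, 184.4, 184.7, 185.5, 185.7, 186.1, 186.4, 186.8, 187.1, 188.8, 189.0, 189.6, 189.8, 190.0, 190.3, 190.8, 191.0, 191.2, 191.7, 191.8, 193.3, 194.3
α = 0.16; lower rank = 25 × 0.080 = 2; upper rank = 25 × 0.920 = 23.
The 2nd smallest replicate is 183.0; the 23rd is 191.8.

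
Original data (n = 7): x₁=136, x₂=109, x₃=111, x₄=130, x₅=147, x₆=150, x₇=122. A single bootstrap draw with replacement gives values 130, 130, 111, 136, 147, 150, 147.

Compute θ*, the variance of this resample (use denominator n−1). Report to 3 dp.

Mean = 135.8571; sum of squared deviations = 1134.8571
s² = 1134.8571 / 6 = 189.1429

θ* = 189.143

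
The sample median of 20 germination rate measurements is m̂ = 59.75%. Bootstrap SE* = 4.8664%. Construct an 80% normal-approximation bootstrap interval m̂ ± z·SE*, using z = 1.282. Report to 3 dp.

(53.511, 65.989)

Margin = 1.282 × 4.8664 = 6.2387
Interval: 59.75 ± 6.2387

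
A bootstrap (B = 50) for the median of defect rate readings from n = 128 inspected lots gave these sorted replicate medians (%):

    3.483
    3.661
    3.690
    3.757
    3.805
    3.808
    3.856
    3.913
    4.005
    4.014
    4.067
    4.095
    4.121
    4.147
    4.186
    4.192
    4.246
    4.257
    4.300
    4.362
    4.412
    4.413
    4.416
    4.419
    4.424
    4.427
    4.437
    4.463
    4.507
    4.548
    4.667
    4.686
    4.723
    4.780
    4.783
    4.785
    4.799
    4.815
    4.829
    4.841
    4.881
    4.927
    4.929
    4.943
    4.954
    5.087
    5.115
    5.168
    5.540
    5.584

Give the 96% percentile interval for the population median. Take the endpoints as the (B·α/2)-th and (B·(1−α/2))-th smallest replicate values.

(3.483, 5.540)

α = 0.04; lower rank = 50 × 0.020 = 1; upper rank = 50 × 0.980 = 49.
The 1st smallest replicate is 3.483; the 49th is 5.540.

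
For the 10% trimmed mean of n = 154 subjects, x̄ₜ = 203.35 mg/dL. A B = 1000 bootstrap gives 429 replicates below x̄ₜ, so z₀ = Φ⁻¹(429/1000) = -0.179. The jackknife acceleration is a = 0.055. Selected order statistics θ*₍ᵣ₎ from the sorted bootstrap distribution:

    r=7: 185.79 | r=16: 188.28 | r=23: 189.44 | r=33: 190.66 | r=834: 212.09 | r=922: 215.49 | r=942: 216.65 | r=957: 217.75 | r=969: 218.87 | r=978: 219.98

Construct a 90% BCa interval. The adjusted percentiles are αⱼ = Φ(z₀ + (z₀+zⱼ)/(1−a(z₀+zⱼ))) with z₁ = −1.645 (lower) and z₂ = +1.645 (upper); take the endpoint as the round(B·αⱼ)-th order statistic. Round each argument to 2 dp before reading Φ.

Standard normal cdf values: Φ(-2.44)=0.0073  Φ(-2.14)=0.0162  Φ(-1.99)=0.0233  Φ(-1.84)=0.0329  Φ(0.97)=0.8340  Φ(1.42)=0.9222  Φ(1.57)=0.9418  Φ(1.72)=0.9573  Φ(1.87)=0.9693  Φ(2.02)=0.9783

(190.66, 215.49)

Lower: z₀ + z₁ = -0.179 + (-1.645) = -1.824; 1 − a(z₀+z₁) = 1 − (0.055)(-1.824) = 1.1003; argument = -0.179 + (-1.824)/1.1003 = -1.8367 → -1.84.
α₁ = Φ(-1.84) = 0.0329; rank = round(1000 × 0.0329) = 33; θ*₍33₎ = 190.66.
Upper: z₀ + z₂ = 1.466; 1 − a(z₀+z₂) = 0.9194; argument = 1.4156 → 1.42; α₂ = 0.9222; rank = 922; θ*₍922₎ = 215.49.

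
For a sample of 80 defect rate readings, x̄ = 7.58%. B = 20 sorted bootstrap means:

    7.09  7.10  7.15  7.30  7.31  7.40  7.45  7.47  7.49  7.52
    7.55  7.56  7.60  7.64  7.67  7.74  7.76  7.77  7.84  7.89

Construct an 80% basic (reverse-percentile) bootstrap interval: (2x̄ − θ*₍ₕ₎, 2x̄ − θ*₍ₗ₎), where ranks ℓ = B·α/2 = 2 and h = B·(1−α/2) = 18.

Percentile endpoints at ranks 2 and 18: θ*₍2₎ = 7.10, θ*₍18₎ = 7.77.
Basic interval reflects these around x̄:
  lower = 2 × 7.58 − 7.77 = 7.39
  upper = 2 × 7.58 − 7.10 = 8.06

(7.39, 8.06)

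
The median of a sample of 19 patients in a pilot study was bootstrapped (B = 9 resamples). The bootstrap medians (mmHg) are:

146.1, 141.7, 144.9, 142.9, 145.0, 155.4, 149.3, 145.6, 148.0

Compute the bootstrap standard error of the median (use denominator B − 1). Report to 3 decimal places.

Bootstrap SE is the standard deviation of the 9 replicate medians.
Mean of replicates: (146.1 + 141.7 + 144.9 + 142.9 + 145.0 + 155.4 + 149.3 + 145.6 + 148.0) / 9 = 1318.9000 / 9 = 146.5444
Sum of squared deviations: (−0.4444)² + (−4.8444)² + (−1.6444)² + (−3.6444)² + (−1.5444)² + (+8.8556)² + (+2.7556)² + (−0.9444)² + (+1.4556)² = 131.0622
Variance = 131.0622 / 8 = 16.3828
SE* = √16.3828

SE* = 4.048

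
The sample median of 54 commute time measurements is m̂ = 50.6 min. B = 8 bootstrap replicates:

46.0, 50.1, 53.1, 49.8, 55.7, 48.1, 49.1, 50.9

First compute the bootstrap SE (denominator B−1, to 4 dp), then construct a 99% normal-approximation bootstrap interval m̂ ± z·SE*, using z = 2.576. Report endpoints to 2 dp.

(42.91, 58.29)

Mean of replicates = 50.3500; sum of squared deviations = 62.4000; SE* = √(62.4000/7) = 2.9857
Margin = 2.576 × 2.9857 = 7.691
Interval: 50.6 ± 7.691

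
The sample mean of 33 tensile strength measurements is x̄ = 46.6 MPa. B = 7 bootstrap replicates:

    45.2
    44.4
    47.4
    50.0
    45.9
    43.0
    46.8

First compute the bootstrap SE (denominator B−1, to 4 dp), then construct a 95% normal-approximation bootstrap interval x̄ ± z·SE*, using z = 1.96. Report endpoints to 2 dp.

(42.16, 51.04)

Mean of replicates = 46.1000; sum of squared deviations = 30.7400; SE* = √(30.7400/6) = 2.2635
Margin = 1.96 × 2.2635 = 4.436
Interval: 46.6 ± 4.436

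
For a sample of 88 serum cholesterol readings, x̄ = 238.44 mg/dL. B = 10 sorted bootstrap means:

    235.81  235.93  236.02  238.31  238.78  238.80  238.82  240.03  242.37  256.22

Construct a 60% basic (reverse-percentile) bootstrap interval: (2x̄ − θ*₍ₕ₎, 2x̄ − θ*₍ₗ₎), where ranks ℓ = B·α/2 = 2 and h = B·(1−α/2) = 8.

(236.85, 240.95)

Percentile endpoints at ranks 2 and 8: θ*₍2₎ = 235.93, θ*₍8₎ = 240.03.
Basic interval reflects these around x̄:
  lower = 2 × 238.44 − 240.03 = 236.85
  upper = 2 × 238.44 − 235.93 = 240.95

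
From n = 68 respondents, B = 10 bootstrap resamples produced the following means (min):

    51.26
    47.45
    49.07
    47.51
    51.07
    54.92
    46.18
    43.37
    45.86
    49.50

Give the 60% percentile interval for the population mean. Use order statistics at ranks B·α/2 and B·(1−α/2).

Sorted replicates: 43.37, 45.86, 46.18, 47.45, 47.51, 49.07, 49.50, 51.07, 51.26, 54.92
α = 0.40; lower rank = 10 × 0.200 = 2; upper rank = 10 × 0.800 = 8.
The 2nd smallest replicate is 45.86; the 8th is 51.07.

(45.86, 51.07)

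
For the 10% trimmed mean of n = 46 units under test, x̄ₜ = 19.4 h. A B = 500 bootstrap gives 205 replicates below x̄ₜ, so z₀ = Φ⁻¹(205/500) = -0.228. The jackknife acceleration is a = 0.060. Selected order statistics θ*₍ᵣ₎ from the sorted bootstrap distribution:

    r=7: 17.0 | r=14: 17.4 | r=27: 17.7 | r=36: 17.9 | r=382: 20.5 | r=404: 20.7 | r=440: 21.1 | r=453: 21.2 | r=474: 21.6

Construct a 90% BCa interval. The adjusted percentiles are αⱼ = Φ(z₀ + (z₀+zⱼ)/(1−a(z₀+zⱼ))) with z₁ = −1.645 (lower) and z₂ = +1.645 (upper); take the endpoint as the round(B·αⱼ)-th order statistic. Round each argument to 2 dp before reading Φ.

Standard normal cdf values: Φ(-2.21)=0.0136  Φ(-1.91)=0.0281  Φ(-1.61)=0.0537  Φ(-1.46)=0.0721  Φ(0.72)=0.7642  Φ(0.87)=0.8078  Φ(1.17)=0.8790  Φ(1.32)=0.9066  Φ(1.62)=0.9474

Lower: z₀ + z₁ = -0.228 + (-1.645) = -1.873; 1 − a(z₀+z₁) = 1 − (0.060)(-1.873) = 1.1124; argument = -0.228 + (-1.873)/1.1124 = -1.9118 → -1.91.
α₁ = Φ(-1.91) = 0.0281; rank = round(500 × 0.0281) = 14; θ*₍14₎ = 17.4.
Upper: z₀ + z₂ = 1.417; 1 − a(z₀+z₂) = 0.9150; argument = 1.3207 → 1.32; α₂ = 0.9066; rank = 453; θ*₍453₎ = 21.2.

(17.4, 21.2)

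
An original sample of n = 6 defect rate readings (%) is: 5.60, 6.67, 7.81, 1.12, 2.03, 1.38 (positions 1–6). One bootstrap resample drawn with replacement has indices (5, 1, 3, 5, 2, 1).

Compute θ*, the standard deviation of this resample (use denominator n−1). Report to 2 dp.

Resample values: 2.03, 5.60, 7.81, 2.03, 6.67, 5.60.
Mean = 4.9567; sum of squared deviations = 29.0355
s² = 29.0355 / 5 = 5.8071
s = √5.8071 = 2.41

θ* = 2.41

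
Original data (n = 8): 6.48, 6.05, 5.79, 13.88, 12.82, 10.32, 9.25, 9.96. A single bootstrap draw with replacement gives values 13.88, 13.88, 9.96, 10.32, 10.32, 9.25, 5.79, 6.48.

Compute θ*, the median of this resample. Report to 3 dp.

θ* = 10.140

Sorted: 5.79, 6.48, 9.25, 9.96, 10.32, 10.32, 13.88, 13.88
Median = average of the two middle values = 10.140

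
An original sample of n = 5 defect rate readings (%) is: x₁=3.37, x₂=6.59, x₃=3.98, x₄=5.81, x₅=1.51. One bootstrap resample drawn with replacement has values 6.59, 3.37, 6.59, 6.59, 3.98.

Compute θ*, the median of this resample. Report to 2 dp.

θ* = 6.59

Sorted: 3.37, 3.98, 6.59, 6.59, 6.59
Median = middle value = 6.59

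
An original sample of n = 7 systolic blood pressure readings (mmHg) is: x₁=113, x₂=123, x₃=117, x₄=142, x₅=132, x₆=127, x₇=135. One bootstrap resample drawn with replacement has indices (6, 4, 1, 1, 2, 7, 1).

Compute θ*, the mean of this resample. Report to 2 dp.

Resample values: 127, 142, 113, 113, 123, 135, 113.
Mean = (127 + 142 + 113 + 113 + 123 + 135 + 113) / 7 = 866.0 / 7 = 123.71

θ* = 123.71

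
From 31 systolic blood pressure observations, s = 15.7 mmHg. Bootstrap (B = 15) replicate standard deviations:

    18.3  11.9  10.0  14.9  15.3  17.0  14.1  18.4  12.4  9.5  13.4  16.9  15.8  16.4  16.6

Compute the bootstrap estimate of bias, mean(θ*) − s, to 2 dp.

bias = −0.97

mean(θ*) = (18.3 + 11.9 + 10.0 + 14.9 + 15.3 + 17.0 + 14.1 + 18.4 + 12.4 + 9.5 + 13.4 + 16.9 + 15.8 + 16.4 + 16.6) / 15 = 14.727
bias = 14.727 − 15.7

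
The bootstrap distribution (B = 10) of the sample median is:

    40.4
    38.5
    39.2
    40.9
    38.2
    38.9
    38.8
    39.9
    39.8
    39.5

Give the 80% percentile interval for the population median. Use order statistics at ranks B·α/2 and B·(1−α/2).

(38.2, 40.4)

Sorted replicates: 38.2, 38.5, 38.8, 38.9, 39.2, 39.5, 39.8, 39.9, 40.4, 40.9
α = 0.20; lower rank = 10 × 0.100 = 1; upper rank = 10 × 0.900 = 9.
The 1st smallest replicate is 38.2; the 9th is 40.4.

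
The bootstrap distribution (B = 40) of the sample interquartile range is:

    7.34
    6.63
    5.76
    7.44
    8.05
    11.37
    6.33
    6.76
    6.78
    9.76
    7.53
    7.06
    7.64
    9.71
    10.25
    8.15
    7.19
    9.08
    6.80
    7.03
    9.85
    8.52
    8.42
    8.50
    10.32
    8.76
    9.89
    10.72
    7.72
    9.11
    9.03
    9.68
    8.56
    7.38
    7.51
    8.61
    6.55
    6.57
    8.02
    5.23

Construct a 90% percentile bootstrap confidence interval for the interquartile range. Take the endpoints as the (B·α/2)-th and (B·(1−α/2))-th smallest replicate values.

(5.76, 10.32)

Sorted replicates: 5.23, 5.76, 6.33, 6.55, 6.57, 6.63, 6.76, 6.78, 6.80, 7.03, 7.06, 7.19, 7.34, 7.38, 7.44, 7.51, 7.53, 7.64, 7.72, 8.02, 8.05, 8.15, 8.42, 8.50, 8.52, 8.56, 8.61, 8.76, 9.03, 9.08, 9.11, 9.68, 9.71, 9.76, 9.85, 9.89, 10.25, 10.32, 10.72, 11.37
α = 0.10; lower rank = 40 × 0.050 = 2; upper rank = 40 × 0.950 = 38.
The 2nd smallest replicate is 5.76; the 38th is 10.32.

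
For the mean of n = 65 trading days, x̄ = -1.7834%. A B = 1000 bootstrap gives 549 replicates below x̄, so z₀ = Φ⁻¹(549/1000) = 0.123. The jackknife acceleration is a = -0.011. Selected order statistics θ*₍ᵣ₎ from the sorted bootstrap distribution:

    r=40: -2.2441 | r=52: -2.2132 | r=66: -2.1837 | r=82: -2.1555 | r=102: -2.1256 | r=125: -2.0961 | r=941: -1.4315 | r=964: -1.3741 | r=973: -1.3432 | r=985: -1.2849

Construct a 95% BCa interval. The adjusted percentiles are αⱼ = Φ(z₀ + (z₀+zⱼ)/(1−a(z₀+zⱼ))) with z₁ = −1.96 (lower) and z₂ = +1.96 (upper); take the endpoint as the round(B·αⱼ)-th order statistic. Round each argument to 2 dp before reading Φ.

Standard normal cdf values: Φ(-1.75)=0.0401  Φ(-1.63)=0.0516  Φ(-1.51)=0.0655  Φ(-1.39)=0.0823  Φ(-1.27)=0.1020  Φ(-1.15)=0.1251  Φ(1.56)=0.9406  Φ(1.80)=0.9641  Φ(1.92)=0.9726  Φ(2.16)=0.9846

Lower: z₀ + z₁ = 0.123 + (-1.960) = -1.837; 1 − a(z₀+z₁) = 1 − (-0.011)(-1.837) = 0.9798; argument = 0.123 + (-1.837)/0.9798 = -1.7519 → -1.75.
α₁ = Φ(-1.75) = 0.0401; rank = round(1000 × 0.0401) = 40; θ*₍40₎ = -2.2441.
Upper: z₀ + z₂ = 2.083; 1 − a(z₀+z₂) = 1.0229; argument = 2.1593 → 2.16; α₂ = 0.9846; rank = 985; θ*₍985₎ = -1.2849.

(-2.2441, -1.2849)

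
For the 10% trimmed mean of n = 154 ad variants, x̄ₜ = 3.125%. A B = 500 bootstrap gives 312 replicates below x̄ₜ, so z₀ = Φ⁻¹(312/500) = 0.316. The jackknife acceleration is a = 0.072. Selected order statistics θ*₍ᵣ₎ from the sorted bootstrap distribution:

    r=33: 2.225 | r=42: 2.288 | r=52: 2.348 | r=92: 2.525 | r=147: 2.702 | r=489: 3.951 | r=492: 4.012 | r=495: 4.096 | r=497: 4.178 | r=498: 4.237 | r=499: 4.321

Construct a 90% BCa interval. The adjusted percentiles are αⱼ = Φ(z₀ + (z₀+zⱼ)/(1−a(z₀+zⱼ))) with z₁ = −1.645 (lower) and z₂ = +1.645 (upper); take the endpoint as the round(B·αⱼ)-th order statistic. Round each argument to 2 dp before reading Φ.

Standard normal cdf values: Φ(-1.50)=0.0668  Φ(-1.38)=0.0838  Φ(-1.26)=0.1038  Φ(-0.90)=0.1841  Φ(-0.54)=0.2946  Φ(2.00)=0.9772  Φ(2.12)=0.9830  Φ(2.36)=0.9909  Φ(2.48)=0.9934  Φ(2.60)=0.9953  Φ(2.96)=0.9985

Lower: z₀ + z₁ = 0.316 + (-1.645) = -1.329; 1 − a(z₀+z₁) = 1 − (0.072)(-1.329) = 1.0957; argument = 0.316 + (-1.329)/1.0957 = -0.8969 → -0.90.
α₁ = Φ(-0.90) = 0.1841; rank = round(500 × 0.1841) = 92; θ*₍92₎ = 2.525.
Upper: z₀ + z₂ = 1.961; 1 − a(z₀+z₂) = 0.8588; argument = 2.5994 → 2.60; α₂ = 0.9953; rank = 498; θ*₍498₎ = 4.237.

(2.525, 4.237)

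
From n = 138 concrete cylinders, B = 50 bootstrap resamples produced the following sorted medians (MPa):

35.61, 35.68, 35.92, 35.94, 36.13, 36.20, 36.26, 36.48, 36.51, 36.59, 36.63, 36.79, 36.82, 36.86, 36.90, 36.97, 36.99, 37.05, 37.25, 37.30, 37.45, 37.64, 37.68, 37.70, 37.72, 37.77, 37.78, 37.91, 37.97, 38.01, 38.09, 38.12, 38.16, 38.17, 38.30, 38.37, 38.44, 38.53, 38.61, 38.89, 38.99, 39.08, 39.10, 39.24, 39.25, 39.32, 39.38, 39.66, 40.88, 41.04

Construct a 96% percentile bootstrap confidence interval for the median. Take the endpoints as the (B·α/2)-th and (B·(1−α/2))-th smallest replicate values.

α = 0.04; lower rank = 50 × 0.020 = 1; upper rank = 50 × 0.980 = 49.
The 1st smallest replicate is 35.61; the 49th is 40.88.

(35.61, 40.88)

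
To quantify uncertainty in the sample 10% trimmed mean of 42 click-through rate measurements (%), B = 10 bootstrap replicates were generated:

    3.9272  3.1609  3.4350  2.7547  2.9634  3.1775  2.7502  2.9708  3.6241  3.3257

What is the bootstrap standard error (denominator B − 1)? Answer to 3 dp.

SE* = 0.379

Bootstrap SE is the standard deviation of the 10 replicate 10% trimmed means.
Mean of replicates: (3.9272 + 3.1609 + 3.4350 + 2.7547 + 2.9634 + 3.1775 + 2.7502 + 2.9708 + 3.6241 + 3.3257) / 10 = 32.08950 / 10 = 3.20895
Sum of squared deviations: (+0.71825)² + (−0.04805)² + (+0.22605)² + (−0.45425)² + (−0.24555)² + (−0.03145)² + (−0.45875)² + (−0.23815)² + (+0.41515)² + (+0.11675)² = 1.29006
Variance = 1.29006 / 9 = 0.14334
SE* = √0.14334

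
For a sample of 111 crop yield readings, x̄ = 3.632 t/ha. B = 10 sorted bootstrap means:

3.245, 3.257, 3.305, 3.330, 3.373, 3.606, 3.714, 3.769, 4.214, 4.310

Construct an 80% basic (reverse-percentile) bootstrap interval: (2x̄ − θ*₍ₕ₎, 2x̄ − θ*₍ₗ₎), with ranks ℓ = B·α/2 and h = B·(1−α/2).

(3.050, 4.019)

Percentile endpoints at ranks 1 and 9: θ*₍1₎ = 3.245, θ*₍9₎ = 4.214.
Basic interval reflects these around x̄:
  lower = 2 × 3.632 − 4.214 = 3.050
  upper = 2 × 3.632 − 3.245 = 4.019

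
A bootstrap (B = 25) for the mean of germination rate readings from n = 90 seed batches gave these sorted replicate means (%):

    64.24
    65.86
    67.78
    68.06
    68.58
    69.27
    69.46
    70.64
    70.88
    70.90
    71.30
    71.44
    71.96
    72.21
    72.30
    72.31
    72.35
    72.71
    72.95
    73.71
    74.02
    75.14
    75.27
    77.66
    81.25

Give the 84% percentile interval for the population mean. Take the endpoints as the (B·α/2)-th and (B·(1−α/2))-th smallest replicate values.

(65.86, 75.27)

α = 0.16; lower rank = 25 × 0.080 = 2; upper rank = 25 × 0.920 = 23.
The 2nd smallest replicate is 65.86; the 23rd is 75.27.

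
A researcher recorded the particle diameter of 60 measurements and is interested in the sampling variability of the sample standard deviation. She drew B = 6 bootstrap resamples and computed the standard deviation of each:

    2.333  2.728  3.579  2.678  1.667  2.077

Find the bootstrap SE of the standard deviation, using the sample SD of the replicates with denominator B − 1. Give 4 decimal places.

SE* = 0.6554

Bootstrap SE is the standard deviation of the 6 replicate standard deviations.
Mean of replicates: (2.333 + 2.728 + 3.579 + 2.678 + 1.667 + 2.077) / 6 = 15.06200 / 6 = 2.51033
Sum of squared deviations: (−0.17733)² + (+0.21767)² + (+1.06867)² + (+0.16767)² + (−0.84333)² + (−0.43333)² = 2.14798
Variance = 2.14798 / 5 = 0.42960
SE* = √0.42960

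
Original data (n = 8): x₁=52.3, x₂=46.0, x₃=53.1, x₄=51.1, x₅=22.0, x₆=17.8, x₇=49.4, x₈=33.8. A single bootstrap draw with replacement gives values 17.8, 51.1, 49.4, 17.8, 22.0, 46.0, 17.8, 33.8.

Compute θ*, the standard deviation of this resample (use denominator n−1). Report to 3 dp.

θ* = 14.984

Mean = 31.9625; sum of squared deviations = 1571.7188
s² = 1571.7188 / 7 = 224.5312
s = √224.5312 = 14.984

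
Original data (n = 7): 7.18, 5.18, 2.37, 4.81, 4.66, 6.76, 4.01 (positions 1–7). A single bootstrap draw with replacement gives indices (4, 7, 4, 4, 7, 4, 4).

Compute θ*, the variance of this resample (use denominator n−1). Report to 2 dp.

θ* = 0.15

Resample values: 4.81, 4.01, 4.81, 4.81, 4.01, 4.81, 4.81.
Mean = 4.5814; sum of squared deviations = 0.9143
s² = 0.9143 / 6 = 0.1524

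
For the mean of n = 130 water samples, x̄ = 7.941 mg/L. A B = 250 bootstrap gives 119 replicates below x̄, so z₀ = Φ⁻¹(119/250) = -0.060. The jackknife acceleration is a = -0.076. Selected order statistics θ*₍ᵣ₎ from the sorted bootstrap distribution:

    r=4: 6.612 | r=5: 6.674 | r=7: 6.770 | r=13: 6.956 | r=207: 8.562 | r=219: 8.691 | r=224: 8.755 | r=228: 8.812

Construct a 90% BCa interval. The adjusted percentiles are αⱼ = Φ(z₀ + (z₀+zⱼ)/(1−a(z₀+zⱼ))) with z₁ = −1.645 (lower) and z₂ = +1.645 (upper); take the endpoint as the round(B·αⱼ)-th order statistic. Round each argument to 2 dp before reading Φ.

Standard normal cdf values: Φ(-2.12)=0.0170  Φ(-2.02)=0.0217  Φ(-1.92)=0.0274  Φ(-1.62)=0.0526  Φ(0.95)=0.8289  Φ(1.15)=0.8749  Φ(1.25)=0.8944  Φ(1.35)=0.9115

Lower: z₀ + z₁ = -0.060 + (-1.645) = -1.705; 1 − a(z₀+z₁) = 1 − (-0.076)(-1.705) = 0.8704; argument = -0.060 + (-1.705)/0.8704 = -2.0188 → -2.02.
α₁ = Φ(-2.02) = 0.0217; rank = round(250 × 0.0217) = 5; θ*₍5₎ = 6.674.
Upper: z₀ + z₂ = 1.585; 1 − a(z₀+z₂) = 1.1205; argument = 1.3546 → 1.35; α₂ = 0.9115; rank = 228; θ*₍228₎ = 8.812.

(6.674, 8.812)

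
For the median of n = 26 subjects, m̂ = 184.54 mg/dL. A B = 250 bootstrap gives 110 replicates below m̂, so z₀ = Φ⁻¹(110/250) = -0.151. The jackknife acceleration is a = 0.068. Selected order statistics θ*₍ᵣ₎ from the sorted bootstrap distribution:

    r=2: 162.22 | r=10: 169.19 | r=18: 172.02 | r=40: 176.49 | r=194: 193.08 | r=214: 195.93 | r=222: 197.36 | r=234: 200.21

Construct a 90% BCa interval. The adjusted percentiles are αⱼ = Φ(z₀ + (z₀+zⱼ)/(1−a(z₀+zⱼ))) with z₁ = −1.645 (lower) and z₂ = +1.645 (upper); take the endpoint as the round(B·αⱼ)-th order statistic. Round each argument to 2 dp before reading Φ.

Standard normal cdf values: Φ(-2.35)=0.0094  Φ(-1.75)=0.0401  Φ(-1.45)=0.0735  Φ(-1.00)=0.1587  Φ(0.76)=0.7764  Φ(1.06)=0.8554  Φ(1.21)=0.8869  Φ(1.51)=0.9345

Lower: z₀ + z₁ = -0.151 + (-1.645) = -1.796; 1 − a(z₀+z₁) = 1 − (0.068)(-1.796) = 1.1221; argument = -0.151 + (-1.796)/1.1221 = -1.7515 → -1.75.
α₁ = Φ(-1.75) = 0.0401; rank = round(250 × 0.0401) = 10; θ*₍10₎ = 169.19.
Upper: z₀ + z₂ = 1.494; 1 − a(z₀+z₂) = 0.8984; argument = 1.5119 → 1.51; α₂ = 0.9345; rank = 234; θ*₍234₎ = 200.21.

(169.19, 200.21)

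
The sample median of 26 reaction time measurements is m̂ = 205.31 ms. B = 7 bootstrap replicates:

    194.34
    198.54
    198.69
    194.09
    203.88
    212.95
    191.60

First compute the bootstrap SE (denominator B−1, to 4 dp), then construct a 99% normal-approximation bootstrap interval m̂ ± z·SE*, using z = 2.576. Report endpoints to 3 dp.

(186.523, 224.097)

Mean of replicates = 199.1557; sum of squared deviations = 319.1386; SE* = √(319.1386/6) = 7.2931
Margin = 2.576 × 7.2931 = 18.7870
Interval: 205.31 ± 18.7870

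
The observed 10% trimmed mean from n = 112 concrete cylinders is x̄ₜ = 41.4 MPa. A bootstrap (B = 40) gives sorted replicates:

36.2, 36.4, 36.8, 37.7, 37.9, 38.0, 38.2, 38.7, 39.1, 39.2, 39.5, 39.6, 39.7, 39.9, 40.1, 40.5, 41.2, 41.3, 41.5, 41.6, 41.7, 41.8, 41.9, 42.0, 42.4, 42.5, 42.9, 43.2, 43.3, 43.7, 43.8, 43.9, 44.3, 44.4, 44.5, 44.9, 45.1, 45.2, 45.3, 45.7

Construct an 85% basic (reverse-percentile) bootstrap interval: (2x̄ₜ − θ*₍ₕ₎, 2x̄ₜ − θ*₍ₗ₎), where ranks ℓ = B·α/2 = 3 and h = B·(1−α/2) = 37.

(37.7, 46.0)

Percentile endpoints at ranks 3 and 37: θ*₍3₎ = 36.8, θ*₍37₎ = 45.1.
Basic interval reflects these around x̄ₜ:
  lower = 2 × 41.4 − 45.1 = 37.7
  upper = 2 × 41.4 − 36.8 = 46.0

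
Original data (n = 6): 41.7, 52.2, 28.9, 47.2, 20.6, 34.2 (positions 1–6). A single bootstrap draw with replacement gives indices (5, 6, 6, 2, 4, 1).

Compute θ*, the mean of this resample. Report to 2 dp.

Resample values: 20.6, 34.2, 34.2, 52.2, 47.2, 41.7.
Mean = (20.6 + 34.2 + 34.2 + 52.2 + 47.2 + 41.7) / 6 = 230.10 / 6 = 38.35

θ* = 38.35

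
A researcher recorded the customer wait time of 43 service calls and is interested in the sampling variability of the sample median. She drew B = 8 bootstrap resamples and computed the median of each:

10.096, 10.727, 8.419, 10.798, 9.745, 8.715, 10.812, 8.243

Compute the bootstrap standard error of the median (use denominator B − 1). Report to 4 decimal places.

Bootstrap SE is the standard deviation of the 8 replicate medians.
Mean of replicates: (10.096 + 10.727 + 8.419 + 10.798 + 9.745 + 8.715 + 10.812 + 8.243) / 8 = 77.55500 / 8 = 9.69438
Sum of squared deviations: (+0.40162)² + (+1.03262)² + (−1.27538)² + (+1.10362)² + (+0.05062)² + (−0.97938)² + (+1.11762)² + (−1.45138)² = 8.38950
Variance = 8.38950 / 7 = 1.19850
SE* = √1.19850

SE* = 1.0948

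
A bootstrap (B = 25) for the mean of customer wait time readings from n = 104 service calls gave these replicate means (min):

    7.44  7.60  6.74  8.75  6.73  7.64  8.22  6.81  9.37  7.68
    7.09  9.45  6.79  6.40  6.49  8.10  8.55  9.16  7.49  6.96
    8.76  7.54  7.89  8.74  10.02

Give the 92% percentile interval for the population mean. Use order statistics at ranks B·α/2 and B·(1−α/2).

Sorted replicates: 6.40, 6.49, 6.73, 6.74, 6.79, 6.81, 6.96, 7.09, 7.44, 7.49, 7.54, 7.60, 7.64, 7.68, 7.89, 8.10, 8.22, 8.55, 8.74, 8.75, 8.76, 9.16, 9.37, 9.45, 10.02
α = 0.08; lower rank = 25 × 0.040 = 1; upper rank = 25 × 0.960 = 24.
The 1st smallest replicate is 6.40; the 24th is 9.45.

(6.40, 9.45)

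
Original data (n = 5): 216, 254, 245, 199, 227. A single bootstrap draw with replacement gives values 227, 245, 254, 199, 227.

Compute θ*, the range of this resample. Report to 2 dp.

Range = 254 − 199 = 55.00

θ* = 55.00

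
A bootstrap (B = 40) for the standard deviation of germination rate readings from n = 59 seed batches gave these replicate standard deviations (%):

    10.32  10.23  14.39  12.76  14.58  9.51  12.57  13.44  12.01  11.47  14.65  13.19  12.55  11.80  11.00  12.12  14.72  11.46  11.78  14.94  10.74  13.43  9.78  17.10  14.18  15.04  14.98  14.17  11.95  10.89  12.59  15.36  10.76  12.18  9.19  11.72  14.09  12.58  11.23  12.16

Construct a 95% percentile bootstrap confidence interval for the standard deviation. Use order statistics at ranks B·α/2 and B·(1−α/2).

(9.19, 15.36)

Sorted replicates: 9.19, 9.51, 9.78, 10.23, 10.32, 10.74, 10.76, 10.89, 11.00, 11.23, 11.46, 11.47, 11.72, 11.78, 11.80, 11.95, 12.01, 12.12, 12.16, 12.18, 12.55, 12.57, 12.58, 12.59, 12.76, 13.19, 13.43, 13.44, 14.09, 14.17, 14.18, 14.39, 14.58, 14.65, 14.72, 14.94, 14.98, 15.04, 15.36, 17.10
α = 0.05; lower rank = 40 × 0.025 = 1; upper rank = 40 × 0.975 = 39.
The 1st smallest replicate is 9.19; the 39th is 15.36.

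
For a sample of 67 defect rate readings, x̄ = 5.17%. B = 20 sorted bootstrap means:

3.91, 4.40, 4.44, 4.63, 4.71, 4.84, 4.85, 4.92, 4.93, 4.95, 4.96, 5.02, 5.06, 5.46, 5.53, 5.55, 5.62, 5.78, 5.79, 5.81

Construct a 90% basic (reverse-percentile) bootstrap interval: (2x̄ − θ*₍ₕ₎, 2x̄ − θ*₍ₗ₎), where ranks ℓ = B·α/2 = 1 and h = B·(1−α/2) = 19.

(4.55, 6.43)

Percentile endpoints at ranks 1 and 19: θ*₍1₎ = 3.91, θ*₍19₎ = 5.79.
Basic interval reflects these around x̄:
  lower = 2 × 5.17 − 5.79 = 4.55
  upper = 2 × 5.17 − 3.91 = 6.43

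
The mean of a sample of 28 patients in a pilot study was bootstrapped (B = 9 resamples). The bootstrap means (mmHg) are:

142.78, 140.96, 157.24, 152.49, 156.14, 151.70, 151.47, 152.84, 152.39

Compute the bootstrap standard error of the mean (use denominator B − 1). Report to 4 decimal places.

Bootstrap SE is the standard deviation of the 9 replicate means.
Mean of replicates: (142.78 + 140.96 + 157.24 + 152.49 + 156.14 + 151.70 + 151.47 + 152.84 + 152.39) / 9 = 1358.01000 / 9 = 150.89000
Sum of squared deviations: (−8.11000)² + (−9.93000)² + (+6.35000)² + (+1.60000)² + (+5.25000)² + (+0.81000)² + (+0.58000)² + (+1.95000)² + (+1.50000)² = 241.86700
Variance = 241.86700 / 8 = 30.23337
SE* = √30.23337

SE* = 5.4985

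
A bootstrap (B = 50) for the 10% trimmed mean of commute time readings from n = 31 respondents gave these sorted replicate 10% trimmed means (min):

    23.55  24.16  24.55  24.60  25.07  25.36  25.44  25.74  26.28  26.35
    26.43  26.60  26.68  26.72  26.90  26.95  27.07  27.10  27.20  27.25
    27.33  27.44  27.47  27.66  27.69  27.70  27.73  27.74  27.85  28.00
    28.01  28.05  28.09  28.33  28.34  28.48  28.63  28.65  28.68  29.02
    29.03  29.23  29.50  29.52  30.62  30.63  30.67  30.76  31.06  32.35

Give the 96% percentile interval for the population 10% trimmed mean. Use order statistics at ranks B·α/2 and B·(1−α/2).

(23.55, 31.06)

α = 0.04; lower rank = 50 × 0.020 = 1; upper rank = 50 × 0.980 = 49.
The 1st smallest replicate is 23.55; the 49th is 31.06.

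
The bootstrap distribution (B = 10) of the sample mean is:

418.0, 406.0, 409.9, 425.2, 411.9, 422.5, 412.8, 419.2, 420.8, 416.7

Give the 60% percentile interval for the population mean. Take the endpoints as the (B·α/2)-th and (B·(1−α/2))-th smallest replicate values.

(409.9, 420.8)

Sorted replicates: 406.0, 409.9, 411.9, 412.8, 416.7, 418.0, 419.2, 420.8, 422.5, 425.2
α = 0.40; lower rank = 10 × 0.200 = 2; upper rank = 10 × 0.800 = 8.
The 2nd smallest replicate is 409.9; the 8th is 420.8.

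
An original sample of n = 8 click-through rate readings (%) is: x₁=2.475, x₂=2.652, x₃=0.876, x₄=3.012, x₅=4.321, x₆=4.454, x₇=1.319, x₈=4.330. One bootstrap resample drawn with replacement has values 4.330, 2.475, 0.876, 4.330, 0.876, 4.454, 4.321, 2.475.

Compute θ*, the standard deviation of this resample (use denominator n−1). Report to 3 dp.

θ* = 1.557

Mean = 3.0171; sum of squared deviations = 16.9686
s² = 16.9686 / 7 = 2.4241
s = √2.4241 = 1.557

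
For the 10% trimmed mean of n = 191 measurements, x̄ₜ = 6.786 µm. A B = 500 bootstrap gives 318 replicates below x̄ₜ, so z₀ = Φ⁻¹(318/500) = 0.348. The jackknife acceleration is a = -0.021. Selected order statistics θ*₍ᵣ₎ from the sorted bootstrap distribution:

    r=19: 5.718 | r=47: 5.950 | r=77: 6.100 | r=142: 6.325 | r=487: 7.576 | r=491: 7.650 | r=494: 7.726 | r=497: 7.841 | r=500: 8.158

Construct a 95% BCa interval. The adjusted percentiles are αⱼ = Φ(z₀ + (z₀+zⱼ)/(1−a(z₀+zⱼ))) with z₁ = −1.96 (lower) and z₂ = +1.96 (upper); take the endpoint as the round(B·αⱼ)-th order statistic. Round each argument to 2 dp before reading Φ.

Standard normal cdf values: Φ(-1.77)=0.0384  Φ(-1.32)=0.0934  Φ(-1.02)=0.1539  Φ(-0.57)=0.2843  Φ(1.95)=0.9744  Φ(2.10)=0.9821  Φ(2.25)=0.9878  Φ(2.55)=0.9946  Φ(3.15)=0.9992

(5.950, 7.841)

Lower: z₀ + z₁ = 0.348 + (-1.960) = -1.612; 1 − a(z₀+z₁) = 1 − (-0.021)(-1.612) = 0.9661; argument = 0.348 + (-1.612)/0.9661 = -1.3205 → -1.32.
α₁ = Φ(-1.32) = 0.0934; rank = round(500 × 0.0934) = 47; θ*₍47₎ = 5.950.
Upper: z₀ + z₂ = 2.308; 1 − a(z₀+z₂) = 1.0485; argument = 2.5493 → 2.55; α₂ = 0.9946; rank = 497; θ*₍497₎ = 7.841.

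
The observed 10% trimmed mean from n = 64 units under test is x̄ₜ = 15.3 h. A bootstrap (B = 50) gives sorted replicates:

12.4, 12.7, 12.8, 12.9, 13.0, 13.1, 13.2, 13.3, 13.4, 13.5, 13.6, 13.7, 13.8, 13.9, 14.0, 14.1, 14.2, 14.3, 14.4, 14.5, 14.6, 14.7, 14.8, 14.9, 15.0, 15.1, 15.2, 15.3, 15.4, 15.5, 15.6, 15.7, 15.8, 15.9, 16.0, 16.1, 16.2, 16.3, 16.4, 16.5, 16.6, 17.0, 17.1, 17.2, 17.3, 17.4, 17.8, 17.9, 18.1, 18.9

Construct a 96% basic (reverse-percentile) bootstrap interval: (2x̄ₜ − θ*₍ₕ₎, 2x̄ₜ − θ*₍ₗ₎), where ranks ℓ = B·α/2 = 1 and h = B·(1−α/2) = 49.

(12.5, 18.2)

Percentile endpoints at ranks 1 and 49: θ*₍1₎ = 12.4, θ*₍49₎ = 18.1.
Basic interval reflects these around x̄ₜ:
  lower = 2 × 15.3 − 18.1 = 12.5
  upper = 2 × 15.3 − 12.4 = 18.2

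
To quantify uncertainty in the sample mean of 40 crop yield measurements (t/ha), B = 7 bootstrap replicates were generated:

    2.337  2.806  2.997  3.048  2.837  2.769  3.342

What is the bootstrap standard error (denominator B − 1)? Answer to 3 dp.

Bootstrap SE is the standard deviation of the 7 replicate means.
Mean of replicates: (2.337 + 2.806 + 2.997 + 3.048 + 2.837 + 2.769 + 3.342) / 7 = 20.1360 / 7 = 2.8766
Sum of squared deviations: (−0.5396)² + (−0.0706)² + (+0.1204)² + (+0.1714)² + (−0.0396)² + (−0.1076)² + (+0.4654)² = 0.5698
Variance = 0.5698 / 6 = 0.0950
SE* = √0.0950

SE* = 0.308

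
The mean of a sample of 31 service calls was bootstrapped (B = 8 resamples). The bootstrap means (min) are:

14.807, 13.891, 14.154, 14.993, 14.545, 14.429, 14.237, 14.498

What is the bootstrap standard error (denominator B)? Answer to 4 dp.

SE* = 0.3315

Bootstrap SE is the standard deviation of the 8 replicate means.
Mean of replicates: (14.807 + 13.891 + 14.154 + 14.993 + 14.545 + 14.429 + 14.237 + 14.498) / 8 = 115.55400 / 8 = 14.44425
Sum of squared deviations: (+0.36275)² + (−0.55325)² + (−0.29025)² + (+0.54875)² + (+0.10075)² + (−0.01525)² + (−0.20725)² + (+0.05375)² = 0.87927
Variance = 0.87927 / 8 = 0.10991
SE* = √0.10991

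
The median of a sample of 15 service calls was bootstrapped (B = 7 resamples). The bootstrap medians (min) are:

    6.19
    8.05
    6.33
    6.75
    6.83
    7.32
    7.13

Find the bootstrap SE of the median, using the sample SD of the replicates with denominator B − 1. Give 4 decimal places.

SE* = 0.6318

Bootstrap SE is the standard deviation of the 7 replicate medians.
Mean of replicates: (6.19 + 8.05 + 6.33 + 6.75 + 6.83 + 7.32 + 7.13) / 7 = 48.60000 / 7 = 6.94286
Sum of squared deviations: (−0.75286)² + (+1.10714)² + (−0.61286)² + (−0.19286)² + (−0.11286)² + (+0.37714)² + (+0.18714)² = 2.39534
Variance = 2.39534 / 6 = 0.39922
SE* = √0.39922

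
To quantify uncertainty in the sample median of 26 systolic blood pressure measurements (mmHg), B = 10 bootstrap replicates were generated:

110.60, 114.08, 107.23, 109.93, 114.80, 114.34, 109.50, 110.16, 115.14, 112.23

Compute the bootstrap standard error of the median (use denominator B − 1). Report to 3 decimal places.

Bootstrap SE is the standard deviation of the 10 replicate medians.
Mean of replicates: (110.60 + 114.08 + 107.23 + 109.93 + 114.80 + 114.34 + 109.50 + 110.16 + 115.14 + 112.23) / 10 = 1118.0100 / 10 = 111.8010
Sum of squared deviations: (−1.2010)² + (+2.2790)² + (−4.5710)² + (−1.8710)² + (+2.9990)² + (+2.5390)² + (−2.3010)² + (−1.6410)² + (+3.3390)² + (+0.4290)² = 65.7919
Variance = 65.7919 / 9 = 7.3102
SE* = √7.3102

SE* = 2.704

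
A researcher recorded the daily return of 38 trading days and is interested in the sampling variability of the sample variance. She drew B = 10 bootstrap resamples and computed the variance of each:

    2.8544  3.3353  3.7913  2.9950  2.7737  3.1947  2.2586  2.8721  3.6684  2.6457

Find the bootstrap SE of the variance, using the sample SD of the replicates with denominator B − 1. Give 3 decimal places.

Bootstrap SE is the standard deviation of the 10 replicate variances.
Mean of replicates: (2.8544 + 3.3353 + 3.7913 + 2.9950 + 2.7737 + 3.1947 + 2.2586 + 2.8721 + 3.6684 + 2.6457) / 10 = 30.38920 / 10 = 3.03892
Sum of squared deviations: (−0.18452)² + (+0.29638)² + (+0.75238)² + (−0.04392)² + (−0.26522)² + (+0.15578)² + (−0.78032)² + (−0.16682)² + (+0.62948)² + (−0.39322)² = 1.97210
Variance = 1.97210 / 9 = 0.21912
SE* = √0.21912

SE* = 0.468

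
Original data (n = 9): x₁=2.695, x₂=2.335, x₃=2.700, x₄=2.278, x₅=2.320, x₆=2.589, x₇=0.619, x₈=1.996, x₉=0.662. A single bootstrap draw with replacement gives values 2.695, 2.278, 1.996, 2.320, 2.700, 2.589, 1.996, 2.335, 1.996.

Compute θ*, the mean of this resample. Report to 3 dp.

Mean = (2.695 + 2.278 + 1.996 + 2.320 + 2.700 + 2.589 + 1.996 + 2.335 + 1.996) / 9 = 20.9050 / 9 = 2.323

θ* = 2.323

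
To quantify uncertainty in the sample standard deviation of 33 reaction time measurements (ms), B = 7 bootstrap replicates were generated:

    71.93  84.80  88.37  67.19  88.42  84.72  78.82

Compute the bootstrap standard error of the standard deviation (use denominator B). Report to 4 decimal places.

SE* = 7.6933

Bootstrap SE is the standard deviation of the 7 replicate standard deviations.
Mean of replicates: (71.93 + 84.80 + 88.37 + 67.19 + 88.42 + 84.72 + 78.82) / 7 = 564.25000 / 7 = 80.60714
Sum of squared deviations: (−8.67714)² + (+4.19286)² + (+7.76286)² + (−13.41714)² + (+7.81286)² + (+4.11286)² + (−1.78714)² = 414.30474
Variance = 414.30474 / 7 = 59.18639
SE* = √59.18639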